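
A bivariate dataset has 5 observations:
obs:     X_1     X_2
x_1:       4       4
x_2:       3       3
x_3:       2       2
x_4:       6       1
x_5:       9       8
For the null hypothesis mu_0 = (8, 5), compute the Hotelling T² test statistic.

Step 1 — sample mean vector:
  mean(X_1) = (4 + 3 + 2 + 6 + 9) / 5 = 24/5 = 4.8
  mean(X_2) = (4 + 3 + 2 + 1 + 8) / 5 = 18/5 = 3.6
  x̄ = (4.8, 3.6),  deviation x̄ - mu_0 = (4.8, 3.6) - (8, 5) = (-3.2, -1.4).

Step 2 — sample covariance matrix, S[i,j] = (1/(n-1)) · Σ_k (x_{k,i} - mean_i) · (x_{k,j} - mean_j), divisor n-1 = 4:
  S[X_1,X_1] = ((-0.8)·(-0.8) + (-1.8)·(-1.8) + (-2.8)·(-2.8) + (1.2)·(1.2) + (4.2)·(4.2)) / 4 = 30.8/4 = 7.7
  S[X_1,X_2] = ((-0.8)·(0.4) + (-1.8)·(-0.6) + (-2.8)·(-1.6) + (1.2)·(-2.6) + (4.2)·(4.4)) / 4 = 20.6/4 = 5.15
  S[X_2,X_2] = ((0.4)·(0.4) + (-0.6)·(-0.6) + (-1.6)·(-1.6) + (-2.6)·(-2.6) + (4.4)·(4.4)) / 4 = 29.2/4 = 7.3
  S = [[7.7, 5.15],
 [5.15, 7.3]].

Step 3 — invert S. det(S) = 7.7·7.3 - (5.15)² = 29.6875.
  S^{-1} = (1/det) · [[d, -b], [-b, a]] = [[0.2459, -0.1735],
 [-0.1735, 0.2594]].

Step 4 — quadratic form (x̄ - mu_0)^T · S^{-1} · (x̄ - mu_0):
  S^{-1} · (x̄ - mu_0) = (-0.544, 0.192),
  (x̄ - mu_0)^T · [...] = (-3.2)·(-0.544) + (-1.4)·(0.192) = 1.472.

Step 5 — scale by n: T² = 5 · 1.472 = 7.36.

T² ≈ 7.36


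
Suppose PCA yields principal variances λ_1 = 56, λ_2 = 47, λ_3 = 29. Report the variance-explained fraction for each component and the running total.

Step 1 — total variance = trace(Sigma) = Σ λ_i = 56 + 47 + 29 = 132.

Step 2 — fraction explained by component i = λ_i / Σ λ:
  PC1: 56/132 = 0.4242
  PC2: 47/132 = 0.3561
  PC3: 29/132 = 0.2197

Step 3 — cumulative fraction after k components = (λ_1 + ... + λ_k) / Σ λ:
  k = 1: 56/132 = 0.4242
  k = 2: (56 + 47)/132 = 103/132 = 0.7803
  k = 3: (56 + 47 + 29)/132 = 132/132 = 1

Summary (fraction, with percent):

explained: PC1 0.4242 (42.42%), PC2 0.3561 (35.61%), PC3 0.2197 (21.97%);  cumulative: 0.4242, 0.7803, 1


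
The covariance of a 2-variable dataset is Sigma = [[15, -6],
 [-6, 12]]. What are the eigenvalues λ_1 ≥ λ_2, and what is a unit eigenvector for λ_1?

Step 1 — characteristic polynomial of 2×2 Sigma:
  det(Sigma - λI) = λ² - trace · λ + det = 0.
  trace = 15 + 12 = 27, det = 15·12 - (-6)² = 144.
Step 2 — discriminant:
  Δ = trace² - 4·det = 729 - 576 = 153.
Step 3 — eigenvalues:
  λ = (trace ± √Δ)/2 = (27 ± 12.3693)/2,
  λ_1 = 19.6847,  λ_2 = 7.3153.

Step 4 — unit eigenvector for λ_1: solve (Sigma - λ_1 I)v = 0. First row:
  (15 - 19.6847)·v_x + (-6)·v_y = 0, i.e. (-4.6847)·v_x + (-6)·v_y = 0,
  so v ∝ (b, λ_1 - a) = (-6, 4.6847); multiply by -1 so the first entry is positive: u = (6, -4.6847).
  ||u|| = √((6)² + (-4.6847)²) = √(57.946) ≈ 7.6122,
  v_1 = u/||u|| ≈ (0.7882, -0.6154) (||v_1|| = 1).

λ_1 = 19.6847,  λ_2 = 7.3153;  v_1 ≈ (0.7882, -0.6154)


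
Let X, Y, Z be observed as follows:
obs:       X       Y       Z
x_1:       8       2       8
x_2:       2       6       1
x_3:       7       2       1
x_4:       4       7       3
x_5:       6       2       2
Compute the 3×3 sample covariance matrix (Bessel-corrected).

Step 1 — column means:
  mean(X) = (8 + 2 + 7 + 4 + 6) / 5 = 27/5 = 5.4
  mean(Y) = (2 + 6 + 2 + 7 + 2) / 5 = 19/5 = 3.8
  mean(Z) = (8 + 1 + 1 + 3 + 2) / 5 = 15/5 = 3

Step 2 — sample covariance S[i,j] = (1/(n-1)) · Σ_k (x_{k,i} - mean_i) · (x_{k,j} - mean_j), with n-1 = 4.
  S[X,X] = ((2.6)·(2.6) + (-3.4)·(-3.4) + (1.6)·(1.6) + (-1.4)·(-1.4) + (0.6)·(0.6)) / 4 = 23.2/4 = 5.8
  S[X,Y] = ((2.6)·(-1.8) + (-3.4)·(2.2) + (1.6)·(-1.8) + (-1.4)·(3.2) + (0.6)·(-1.8)) / 4 = -20.6/4 = -5.15
  S[X,Z] = ((2.6)·(5) + (-3.4)·(-2) + (1.6)·(-2) + (-1.4)·(0) + (0.6)·(-1)) / 4 = 16/4 = 4
  S[Y,Y] = ((-1.8)·(-1.8) + (2.2)·(2.2) + (-1.8)·(-1.8) + (3.2)·(3.2) + (-1.8)·(-1.8)) / 4 = 24.8/4 = 6.2
  S[Y,Z] = ((-1.8)·(5) + (2.2)·(-2) + (-1.8)·(-2) + (3.2)·(0) + (-1.8)·(-1)) / 4 = -8/4 = -2
  S[Z,Z] = ((5)·(5) + (-2)·(-2) + (-2)·(-2) + (0)·(0) + (-1)·(-1)) / 4 = 34/4 = 8.5

S is symmetric (S[j,i] = S[i,j]). Assembling:

S = [[5.8, -5.15, 4],
 [-5.15, 6.2, -2],
 [4, -2, 8.5]]


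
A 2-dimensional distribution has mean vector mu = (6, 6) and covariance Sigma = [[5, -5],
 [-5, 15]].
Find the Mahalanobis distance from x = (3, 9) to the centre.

Step 1 — centre the observation: (x - mu) = (-3, 3).

Step 2 — invert Sigma. det(Sigma) = 5·15 - (-5)² = 50.
  Sigma^{-1} = (1/det) · [[d, -b], [-b, a]] = [[0.3, 0.1],
 [0.1, 0.1]].

Step 3 — form the quadratic (x - mu)^T · Sigma^{-1} · (x - mu):
  Sigma^{-1} · (x - mu) = (-0.6, 0).
  (x - mu)^T · [Sigma^{-1} · (x - mu)] = (-3)·(-0.6) + (3)·(0) = 1.8.

Step 4 — take square root: d = √(1.8) ≈ 1.3416.

d(x, mu) = √(1.8) ≈ 1.3416


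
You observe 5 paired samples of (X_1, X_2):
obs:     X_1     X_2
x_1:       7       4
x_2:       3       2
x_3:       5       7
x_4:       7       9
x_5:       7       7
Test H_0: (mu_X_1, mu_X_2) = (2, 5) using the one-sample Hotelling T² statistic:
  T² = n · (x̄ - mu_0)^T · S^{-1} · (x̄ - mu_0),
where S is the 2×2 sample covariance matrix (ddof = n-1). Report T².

Step 1 — sample mean vector:
  mean(X_1) = (7 + 3 + 5 + 7 + 7) / 5 = 29/5 = 5.8
  mean(X_2) = (4 + 2 + 7 + 9 + 7) / 5 = 29/5 = 5.8
  x̄ = (5.8, 5.8),  deviation x̄ - mu_0 = (5.8, 5.8) - (2, 5) = (3.8, 0.8).

Step 2 — sample covariance matrix, S[i,j] = (1/(n-1)) · Σ_k (x_{k,i} - mean_i) · (x_{k,j} - mean_j), divisor n-1 = 4:
  S[X_1,X_1] = ((1.2)·(1.2) + (-2.8)·(-2.8) + (-0.8)·(-0.8) + (1.2)·(1.2) + (1.2)·(1.2)) / 4 = 12.8/4 = 3.2
  S[X_1,X_2] = ((1.2)·(-1.8) + (-2.8)·(-3.8) + (-0.8)·(1.2) + (1.2)·(3.2) + (1.2)·(1.2)) / 4 = 12.8/4 = 3.2
  S[X_2,X_2] = ((-1.8)·(-1.8) + (-3.8)·(-3.8) + (1.2)·(1.2) + (3.2)·(3.2) + (1.2)·(1.2)) / 4 = 30.8/4 = 7.7
  S = [[3.2, 3.2],
 [3.2, 7.7]].

Step 3 — invert S. det(S) = 3.2·7.7 - (3.2)² = 14.4.
  S^{-1} = (1/det) · [[d, -b], [-b, a]] = [[0.5347, -0.2222],
 [-0.2222, 0.2222]].

Step 4 — quadratic form (x̄ - mu_0)^T · S^{-1} · (x̄ - mu_0):
  S^{-1} · (x̄ - mu_0) = (1.8542, -0.6667),
  (x̄ - mu_0)^T · [...] = (3.8)·(1.8542) + (0.8)·(-0.6667) = 6.5125.

Step 5 — scale by n: T² = 5 · 6.5125 = 32.5625.

T² ≈ 32.5625


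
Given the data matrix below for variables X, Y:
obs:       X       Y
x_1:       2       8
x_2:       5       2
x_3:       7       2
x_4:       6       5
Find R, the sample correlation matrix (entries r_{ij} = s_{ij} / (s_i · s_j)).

Step 1 — column means:
  mean(X) = (2 + 5 + 7 + 6) / 4 = 20/4 = 5
  mean(Y) = (8 + 2 + 2 + 5) / 4 = 17/4 = 4.25

Step 2 — sample variances and covariances s[i,j] = (1/(n-1)) · Σ_k (x_{k,i} - mean_i) · (x_{k,j} - mean_j), with n-1 = 3:
  s[X,X] = ((-3)·(-3) + (0)·(0) + (2)·(2) + (1)·(1)) / 3 = 14/3 = 4.6667
  s[X,Y] = ((-3)·(3.75) + (0)·(-2.25) + (2)·(-2.25) + (1)·(0.75)) / 3 = -15/3 = -5
  s[Y,Y] = ((3.75)·(3.75) + (-2.25)·(-2.25) + (-2.25)·(-2.25) + (0.75)·(0.75)) / 3 = 24.75/3 = 8.25
  Sample standard deviations s_i = √(s[i,i]):
  s(X) = √(4.6667) = 2.1602
  s(Y) = √(8.25) = 2.8723

Step 3 — r_{ij} = s_{ij} / (s_i · s_j):
  r[X,X] = 1 (diagonal).
  r[X,Y] = -5 / (2.1602 · 2.8723) = -5 / 6.2048 = -0.8058
  r[Y,Y] = 1 (diagonal).

R is symmetric with unit diagonal. Assembling:

R = [[1, -0.8058],
 [-0.8058, 1]]


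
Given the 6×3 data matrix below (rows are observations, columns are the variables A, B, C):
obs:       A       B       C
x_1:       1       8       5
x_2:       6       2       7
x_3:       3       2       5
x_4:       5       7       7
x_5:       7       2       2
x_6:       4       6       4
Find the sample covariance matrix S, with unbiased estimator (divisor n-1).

Step 1 — column means:
  mean(A) = (1 + 6 + 3 + 5 + 7 + 4) / 6 = 26/6 = 4.3333
  mean(B) = (8 + 2 + 2 + 7 + 2 + 6) / 6 = 27/6 = 4.5
  mean(C) = (5 + 7 + 5 + 7 + 2 + 4) / 6 = 30/6 = 5

Step 2 — sample covariance S[i,j] = (1/(n-1)) · Σ_k (x_{k,i} - mean_i) · (x_{k,j} - mean_j), with n-1 = 5.
  S[A,A] = ((-3.3333)·(-3.3333) + (1.6667)·(1.6667) + (-1.3333)·(-1.3333) + (0.6667)·(0.6667) + (2.6667)·(2.6667) + (-0.3333)·(-0.3333)) / 5 = 23.3333/5 = 4.6667
  S[A,B] = ((-3.3333)·(3.5) + (1.6667)·(-2.5) + (-1.3333)·(-2.5) + (0.6667)·(2.5) + (2.6667)·(-2.5) + (-0.3333)·(1.5)) / 5 = -18/5 = -3.6
  S[A,C] = ((-3.3333)·(0) + (1.6667)·(2) + (-1.3333)·(0) + (0.6667)·(2) + (2.6667)·(-3) + (-0.3333)·(-1)) / 5 = -3/5 = -0.6
  S[B,B] = ((3.5)·(3.5) + (-2.5)·(-2.5) + (-2.5)·(-2.5) + (2.5)·(2.5) + (-2.5)·(-2.5) + (1.5)·(1.5)) / 5 = 39.5/5 = 7.9
  S[B,C] = ((3.5)·(0) + (-2.5)·(2) + (-2.5)·(0) + (2.5)·(2) + (-2.5)·(-3) + (1.5)·(-1)) / 5 = 6/5 = 1.2
  S[C,C] = ((0)·(0) + (2)·(2) + (0)·(0) + (2)·(2) + (-3)·(-3) + (-1)·(-1)) / 5 = 18/5 = 3.6

S is symmetric (S[j,i] = S[i,j]). Assembling:

S = [[4.6667, -3.6, -0.6],
 [-3.6, 7.9, 1.2],
 [-0.6, 1.2, 3.6]]


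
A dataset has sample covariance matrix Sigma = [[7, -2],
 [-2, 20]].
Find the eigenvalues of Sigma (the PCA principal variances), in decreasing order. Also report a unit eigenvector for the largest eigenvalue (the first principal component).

Step 1 — characteristic polynomial of 2×2 Sigma:
  det(Sigma - λI) = λ² - trace · λ + det = 0.
  trace = 7 + 20 = 27, det = 7·20 - (-2)² = 136.
Step 2 — discriminant:
  Δ = trace² - 4·det = 729 - 544 = 185.
Step 3 — eigenvalues:
  λ = (trace ± √Δ)/2 = (27 ± 13.6015)/2,
  λ_1 = 20.3007,  λ_2 = 6.6993.

Step 4 — unit eigenvector for λ_1: solve (Sigma - λ_1 I)v = 0. First row:
  (7 - 20.3007)·v_x + (-2)·v_y = 0, i.e. (-13.3007)·v_x + (-2)·v_y = 0,
  so v ∝ (b, λ_1 - a) = (-2, 13.3007); multiply by -1 so the first entry is positive: u = (2, -13.3007).
  ||u|| = √((2)² + (-13.3007)²) = √(180.9096) ≈ 13.4503,
  v_1 = u/||u|| ≈ (0.1487, -0.9889) (||v_1|| = 1).

λ_1 = 20.3007,  λ_2 = 6.6993;  v_1 ≈ (0.1487, -0.9889)


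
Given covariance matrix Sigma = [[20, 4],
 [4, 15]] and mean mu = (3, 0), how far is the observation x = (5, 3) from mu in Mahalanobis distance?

Step 1 — centre the observation: (x - mu) = (2, 3).

Step 2 — invert Sigma. det(Sigma) = 20·15 - (4)² = 284.
  Sigma^{-1} = (1/det) · [[d, -b], [-b, a]] = [[0.0528, -0.0141],
 [-0.0141, 0.0704]].

Step 3 — form the quadratic (x - mu)^T · Sigma^{-1} · (x - mu):
  Sigma^{-1} · (x - mu) = (0.0634, 0.1831).
  (x - mu)^T · [Sigma^{-1} · (x - mu)] = (2)·(0.0634) + (3)·(0.1831) = 0.6761.

Step 4 — take square root: d = √(0.6761) ≈ 0.8222.

d(x, mu) = √(0.6761) ≈ 0.8222


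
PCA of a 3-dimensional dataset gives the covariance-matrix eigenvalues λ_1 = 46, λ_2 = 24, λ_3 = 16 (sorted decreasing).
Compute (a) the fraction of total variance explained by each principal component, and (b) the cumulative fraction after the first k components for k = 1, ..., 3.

Step 1 — total variance = trace(Sigma) = Σ λ_i = 46 + 24 + 16 = 86.

Step 2 — fraction explained by component i = λ_i / Σ λ:
  PC1: 46/86 = 0.5349
  PC2: 24/86 = 0.2791
  PC3: 16/86 = 0.186

Step 3 — cumulative fraction after k components = (λ_1 + ... + λ_k) / Σ λ:
  k = 1: 46/86 = 0.5349
  k = 2: (46 + 24)/86 = 70/86 = 0.814
  k = 3: (46 + 24 + 16)/86 = 86/86 = 1

Summary (fraction, with percent):

explained: PC1 0.5349 (53.49%), PC2 0.2791 (27.91%), PC3 0.186 (18.6%);  cumulative: 0.5349, 0.814, 1


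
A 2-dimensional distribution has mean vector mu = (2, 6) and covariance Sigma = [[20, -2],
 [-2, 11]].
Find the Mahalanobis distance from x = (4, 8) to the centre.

Step 1 — centre the observation: (x - mu) = (2, 2).

Step 2 — invert Sigma. det(Sigma) = 20·11 - (-2)² = 216.
  Sigma^{-1} = (1/det) · [[d, -b], [-b, a]] = [[0.0509, 0.0093],
 [0.0093, 0.0926]].

Step 3 — form the quadratic (x - mu)^T · Sigma^{-1} · (x - mu):
  Sigma^{-1} · (x - mu) = (0.1204, 0.2037).
  (x - mu)^T · [Sigma^{-1} · (x - mu)] = (2)·(0.1204) + (2)·(0.2037) = 0.6481.

Step 4 — take square root: d = √(0.6481) ≈ 0.8051.

d(x, mu) = √(0.6481) ≈ 0.8051


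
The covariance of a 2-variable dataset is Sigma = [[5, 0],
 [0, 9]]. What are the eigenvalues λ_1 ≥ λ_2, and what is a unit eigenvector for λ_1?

Step 1 — characteristic polynomial of 2×2 Sigma:
  det(Sigma - λI) = λ² - trace · λ + det = 0.
  trace = 5 + 9 = 14, det = 5·9 - (0)² = 45.
Step 2 — discriminant:
  Δ = trace² - 4·det = 196 - 180 = 16.
Step 3 — eigenvalues:
  λ = (trace ± √Δ)/2 = (14 ± 4)/2,
  λ_1 = 9,  λ_2 = 5.

Step 4 — unit eigenvector for λ_1: Sigma is diagonal, so its eigenvectors are the coordinate axes. λ_1 = 9 is the diagonal entry on the second coordinate axis, hence
  v_1 = (0, 1) (||v_1|| = 1).

λ_1 = 9,  λ_2 = 5;  v_1 ≈ (0, 1)


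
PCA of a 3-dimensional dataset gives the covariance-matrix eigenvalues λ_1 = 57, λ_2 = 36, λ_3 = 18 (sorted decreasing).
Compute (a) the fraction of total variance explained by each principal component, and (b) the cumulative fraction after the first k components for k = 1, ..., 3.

Step 1 — total variance = trace(Sigma) = Σ λ_i = 57 + 36 + 18 = 111.

Step 2 — fraction explained by component i = λ_i / Σ λ:
  PC1: 57/111 = 0.5135
  PC2: 36/111 = 0.3243
  PC3: 18/111 = 0.1622

Step 3 — cumulative fraction after k components = (λ_1 + ... + λ_k) / Σ λ:
  k = 1: 57/111 = 0.5135
  k = 2: (57 + 36)/111 = 93/111 = 0.8378
  k = 3: (57 + 36 + 18)/111 = 111/111 = 1

Summary (fraction, with percent):

explained: PC1 0.5135 (51.35%), PC2 0.3243 (32.43%), PC3 0.1622 (16.22%);  cumulative: 0.5135, 0.8378, 1


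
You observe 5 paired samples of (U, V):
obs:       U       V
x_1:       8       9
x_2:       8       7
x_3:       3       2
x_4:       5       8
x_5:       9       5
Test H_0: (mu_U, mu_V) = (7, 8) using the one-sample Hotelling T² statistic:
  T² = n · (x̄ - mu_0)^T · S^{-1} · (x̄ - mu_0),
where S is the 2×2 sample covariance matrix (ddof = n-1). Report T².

Step 1 — sample mean vector:
  mean(U) = (8 + 8 + 3 + 5 + 9) / 5 = 33/5 = 6.6
  mean(V) = (9 + 7 + 2 + 8 + 5) / 5 = 31/5 = 6.2
  x̄ = (6.6, 6.2),  deviation x̄ - mu_0 = (6.6, 6.2) - (7, 8) = (-0.4, -1.8).

Step 2 — sample covariance matrix, S[i,j] = (1/(n-1)) · Σ_k (x_{k,i} - mean_i) · (x_{k,j} - mean_j), divisor n-1 = 4:
  S[U,U] = ((1.4)·(1.4) + (1.4)·(1.4) + (-3.6)·(-3.6) + (-1.6)·(-1.6) + (2.4)·(2.4)) / 4 = 25.2/4 = 6.3
  S[U,V] = ((1.4)·(2.8) + (1.4)·(0.8) + (-3.6)·(-4.2) + (-1.6)·(1.8) + (2.4)·(-1.2)) / 4 = 14.4/4 = 3.6
  S[V,V] = ((2.8)·(2.8) + (0.8)·(0.8) + (-4.2)·(-4.2) + (1.8)·(1.8) + (-1.2)·(-1.2)) / 4 = 30.8/4 = 7.7
  S = [[6.3, 3.6],
 [3.6, 7.7]].

Step 3 — invert S. det(S) = 6.3·7.7 - (3.6)² = 35.55.
  S^{-1} = (1/det) · [[d, -b], [-b, a]] = [[0.2166, -0.1013],
 [-0.1013, 0.1772]].

Step 4 — quadratic form (x̄ - mu_0)^T · S^{-1} · (x̄ - mu_0):
  S^{-1} · (x̄ - mu_0) = (0.0956, -0.2785),
  (x̄ - mu_0)^T · [...] = (-0.4)·(0.0956) + (-1.8)·(-0.2785) = 0.463.

Step 5 — scale by n: T² = 5 · 0.463 = 2.315.

T² ≈ 2.315


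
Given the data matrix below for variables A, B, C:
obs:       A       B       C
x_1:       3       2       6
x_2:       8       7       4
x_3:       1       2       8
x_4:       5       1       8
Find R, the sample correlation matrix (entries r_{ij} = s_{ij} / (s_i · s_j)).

Step 1 — column means:
  mean(A) = (3 + 8 + 1 + 5) / 4 = 17/4 = 4.25
  mean(B) = (2 + 7 + 2 + 1) / 4 = 12/4 = 3
  mean(C) = (6 + 4 + 8 + 8) / 4 = 26/4 = 6.5

Step 2 — sample variances and covariances s[i,j] = (1/(n-1)) · Σ_k (x_{k,i} - mean_i) · (x_{k,j} - mean_j), with n-1 = 3:
  s[A,A] = ((-1.25)·(-1.25) + (3.75)·(3.75) + (-3.25)·(-3.25) + (0.75)·(0.75)) / 3 = 26.75/3 = 8.9167
  s[A,B] = ((-1.25)·(-1) + (3.75)·(4) + (-3.25)·(-1) + (0.75)·(-2)) / 3 = 18/3 = 6
  s[A,C] = ((-1.25)·(-0.5) + (3.75)·(-2.5) + (-3.25)·(1.5) + (0.75)·(1.5)) / 3 = -12.5/3 = -4.1667
  s[B,B] = ((-1)·(-1) + (4)·(4) + (-1)·(-1) + (-2)·(-2)) / 3 = 22/3 = 7.3333
  s[B,C] = ((-1)·(-0.5) + (4)·(-2.5) + (-1)·(1.5) + (-2)·(1.5)) / 3 = -14/3 = -4.6667
  s[C,C] = ((-0.5)·(-0.5) + (-2.5)·(-2.5) + (1.5)·(1.5) + (1.5)·(1.5)) / 3 = 11/3 = 3.6667
  Sample standard deviations s_i = √(s[i,i]):
  s(A) = √(8.9167) = 2.9861
  s(B) = √(7.3333) = 2.708
  s(C) = √(3.6667) = 1.9149

Step 3 — r_{ij} = s_{ij} / (s_i · s_j):
  r[A,A] = 1 (diagonal).
  r[A,B] = 6 / (2.9861 · 2.708) = 6 / 8.0863 = 0.742
  r[A,C] = -4.1667 / (2.9861 · 1.9149) = -4.1667 / 5.7179 = -0.7287
  r[B,B] = 1 (diagonal).
  r[B,C] = -4.6667 / (2.708 · 1.9149) = -4.6667 / 5.1854 = -0.9
  r[C,C] = 1 (diagonal).

R is symmetric with unit diagonal. Assembling:

R = [[1, 0.742, -0.7287],
 [0.742, 1, -0.9],
 [-0.7287, -0.9, 1]]


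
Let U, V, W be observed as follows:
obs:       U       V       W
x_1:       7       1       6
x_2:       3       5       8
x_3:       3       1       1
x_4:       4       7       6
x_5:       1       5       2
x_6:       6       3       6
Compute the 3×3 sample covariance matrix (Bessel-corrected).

Step 1 — column means:
  mean(U) = (7 + 3 + 3 + 4 + 1 + 6) / 6 = 24/6 = 4
  mean(V) = (1 + 5 + 1 + 7 + 5 + 3) / 6 = 22/6 = 3.6667
  mean(W) = (6 + 8 + 1 + 6 + 2 + 6) / 6 = 29/6 = 4.8333

Step 2 — sample covariance S[i,j] = (1/(n-1)) · Σ_k (x_{k,i} - mean_i) · (x_{k,j} - mean_j), with n-1 = 5.
  S[U,U] = ((3)·(3) + (-1)·(-1) + (-1)·(-1) + (0)·(0) + (-3)·(-3) + (2)·(2)) / 5 = 24/5 = 4.8
  S[U,V] = ((3)·(-2.6667) + (-1)·(1.3333) + (-1)·(-2.6667) + (0)·(3.3333) + (-3)·(1.3333) + (2)·(-0.6667)) / 5 = -12/5 = -2.4
  S[U,W] = ((3)·(1.1667) + (-1)·(3.1667) + (-1)·(-3.8333) + (0)·(1.1667) + (-3)·(-2.8333) + (2)·(1.1667)) / 5 = 15/5 = 3
  S[V,V] = ((-2.6667)·(-2.6667) + (1.3333)·(1.3333) + (-2.6667)·(-2.6667) + (3.3333)·(3.3333) + (1.3333)·(1.3333) + (-0.6667)·(-0.6667)) / 5 = 29.3333/5 = 5.8667
  S[V,W] = ((-2.6667)·(1.1667) + (1.3333)·(3.1667) + (-2.6667)·(-3.8333) + (3.3333)·(1.1667) + (1.3333)·(-2.8333) + (-0.6667)·(1.1667)) / 5 = 10.6667/5 = 2.1333
  S[W,W] = ((1.1667)·(1.1667) + (3.1667)·(3.1667) + (-3.8333)·(-3.8333) + (1.1667)·(1.1667) + (-2.8333)·(-2.8333) + (1.1667)·(1.1667)) / 5 = 36.8333/5 = 7.3667

S is symmetric (S[j,i] = S[i,j]). Assembling:

S = [[4.8, -2.4, 3],
 [-2.4, 5.8667, 2.1333],
 [3, 2.1333, 7.3667]]


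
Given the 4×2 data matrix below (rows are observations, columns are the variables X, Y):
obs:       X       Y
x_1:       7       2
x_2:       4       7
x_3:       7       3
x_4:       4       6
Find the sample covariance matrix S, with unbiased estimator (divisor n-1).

Step 1 — column means:
  mean(X) = (7 + 4 + 7 + 4) / 4 = 22/4 = 5.5
  mean(Y) = (2 + 7 + 3 + 6) / 4 = 18/4 = 4.5

Step 2 — sample covariance S[i,j] = (1/(n-1)) · Σ_k (x_{k,i} - mean_i) · (x_{k,j} - mean_j), with n-1 = 3.
  S[X,X] = ((1.5)·(1.5) + (-1.5)·(-1.5) + (1.5)·(1.5) + (-1.5)·(-1.5)) / 3 = 9/3 = 3
  S[X,Y] = ((1.5)·(-2.5) + (-1.5)·(2.5) + (1.5)·(-1.5) + (-1.5)·(1.5)) / 3 = -12/3 = -4
  S[Y,Y] = ((-2.5)·(-2.5) + (2.5)·(2.5) + (-1.5)·(-1.5) + (1.5)·(1.5)) / 3 = 17/3 = 5.6667

S is symmetric (S[j,i] = S[i,j]). Assembling:

S = [[3, -4],
 [-4, 5.6667]]


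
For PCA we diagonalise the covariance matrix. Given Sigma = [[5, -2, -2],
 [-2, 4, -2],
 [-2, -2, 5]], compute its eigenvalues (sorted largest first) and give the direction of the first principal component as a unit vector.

Step 1 — characteristic polynomial p(λ) = det(λI - Sigma) = λ³ - tr·λ² + c_1·λ - det, where tr = trace, c_1 = sum of the principal 2×2 minors, det = det(Sigma):
  tr = 5 + 4 + 5 = 14,
  c_1 = (5·4 - (-2)²) + (5·5 - (-2)²) + (4·5 - (-2)²) = 16 + 21 + 16 = 53,
  det = 5·(4·5 - (-2)²) - (-2)·((-2)·5 - (-2)·(-2)) + (-2)·((-2)·(-2) - 4·(-2)) = 5·(16) - (-2)·(-14) + (-2)·(12) = 28.
  So p(λ) = λ³ - 14λ² + 53λ - 28.
Step 2 — look for an integer root (rational root theorem: any rational root is an integer divisor of 28). Testing λ = 7:
  p(7) = 343 - 686 + 371 - 28 = 0  ✓
  Dividing out (λ - 7): p(λ) = (λ - 7)(λ² - 7λ + 4).
Step 3 — remaining eigenvalues from the quadratic λ² - 7λ + 4 = 0:
  Δ = 7² - 4·4 = 49 - 16 = 33,  λ = (7 ± √33)/2 = (7 ± 5.7446)/2 ≈ 6.3723 or 0.6277.
  Sorted: λ_1 = 7,  λ_2 = 6.3723,  λ_3 = 0.6277  (check: sum = 14 = tr ✓).

Step 4 — unit eigenvector for λ_1 = 7: v spans the null space of (Sigma - λ_1 I), whose rows are
  r_1 = (-2, -2, -2),  r_2 = (-2, -3, -2),  r_3 = (-2, -2, -2).
  v is orthogonal to every row, so take v ∝ r_1 × r_2 = ((-2)·(-2) - (-2)·(-3), (-2)·(-2) - (-2)·(-2), (-2)·(-3) - (-2)·(-2)) = (-2, 0, 2).
  Rescale (divide by 2; multiply by -1 so the first nonzero entry is positive): u = (1, 0, -1).
  ||u|| = √((1)² + (0)² + (-1)²) = √(2) ≈ 1.4142,  v_1 = u/||u|| ≈ (0.7071, 0, -0.7071) (||v_1|| = 1).

λ_1 = 7,  λ_2 = 6.3723,  λ_3 = 0.6277;  v_1 ≈ (0.7071, 0, -0.7071)


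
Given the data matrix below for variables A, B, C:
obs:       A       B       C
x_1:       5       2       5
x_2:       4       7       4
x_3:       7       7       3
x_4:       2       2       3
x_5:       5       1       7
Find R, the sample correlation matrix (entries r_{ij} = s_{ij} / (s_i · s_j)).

Step 1 — column means:
  mean(A) = (5 + 4 + 7 + 2 + 5) / 5 = 23/5 = 4.6
  mean(B) = (2 + 7 + 7 + 2 + 1) / 5 = 19/5 = 3.8
  mean(C) = (5 + 4 + 3 + 3 + 7) / 5 = 22/5 = 4.4

Step 2 — sample variances and covariances s[i,j] = (1/(n-1)) · Σ_k (x_{k,i} - mean_i) · (x_{k,j} - mean_j), with n-1 = 4:
  s[A,A] = ((0.4)·(0.4) + (-0.6)·(-0.6) + (2.4)·(2.4) + (-2.6)·(-2.6) + (0.4)·(0.4)) / 4 = 13.2/4 = 3.3
  s[A,B] = ((0.4)·(-1.8) + (-0.6)·(3.2) + (2.4)·(3.2) + (-2.6)·(-1.8) + (0.4)·(-2.8)) / 4 = 8.6/4 = 2.15
  s[A,C] = ((0.4)·(0.6) + (-0.6)·(-0.4) + (2.4)·(-1.4) + (-2.6)·(-1.4) + (0.4)·(2.6)) / 4 = 1.8/4 = 0.45
  s[B,B] = ((-1.8)·(-1.8) + (3.2)·(3.2) + (3.2)·(3.2) + (-1.8)·(-1.8) + (-2.8)·(-2.8)) / 4 = 34.8/4 = 8.7
  s[B,C] = ((-1.8)·(0.6) + (3.2)·(-0.4) + (3.2)·(-1.4) + (-1.8)·(-1.4) + (-2.8)·(2.6)) / 4 = -11.6/4 = -2.9
  s[C,C] = ((0.6)·(0.6) + (-0.4)·(-0.4) + (-1.4)·(-1.4) + (-1.4)·(-1.4) + (2.6)·(2.6)) / 4 = 11.2/4 = 2.8
  Sample standard deviations s_i = √(s[i,i]):
  s(A) = √(3.3) = 1.8166
  s(B) = √(8.7) = 2.9496
  s(C) = √(2.8) = 1.6733

Step 3 — r_{ij} = s_{ij} / (s_i · s_j):
  r[A,A] = 1 (diagonal).
  r[A,B] = 2.15 / (1.8166 · 2.9496) = 2.15 / 5.3582 = 0.4013
  r[A,C] = 0.45 / (1.8166 · 1.6733) = 0.45 / 3.0397 = 0.148
  r[B,B] = 1 (diagonal).
  r[B,C] = -2.9 / (2.9496 · 1.6733) = -2.9 / 4.9356 = -0.5876
  r[C,C] = 1 (diagonal).

R is symmetric with unit diagonal. Assembling:

R = [[1, 0.4013, 0.148],
 [0.4013, 1, -0.5876],
 [0.148, -0.5876, 1]]


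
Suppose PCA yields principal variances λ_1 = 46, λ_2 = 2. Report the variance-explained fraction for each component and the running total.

Step 1 — total variance = trace(Sigma) = Σ λ_i = 46 + 2 = 48.

Step 2 — fraction explained by component i = λ_i / Σ λ:
  PC1: 46/48 = 0.9583
  PC2: 2/48 = 0.0417

Step 3 — cumulative fraction after k components = (λ_1 + ... + λ_k) / Σ λ:
  k = 1: 46/48 = 0.9583
  k = 2: (46 + 2)/48 = 48/48 = 1

Summary (fraction, with percent):

explained: PC1 0.9583 (95.83%), PC2 0.0417 (4.17%);  cumulative: 0.9583, 1


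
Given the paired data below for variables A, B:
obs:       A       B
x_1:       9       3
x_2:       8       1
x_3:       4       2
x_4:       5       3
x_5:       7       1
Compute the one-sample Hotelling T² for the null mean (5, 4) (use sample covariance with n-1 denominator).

Step 1 — sample mean vector:
  mean(A) = (9 + 8 + 4 + 5 + 7) / 5 = 33/5 = 6.6
  mean(B) = (3 + 1 + 2 + 3 + 1) / 5 = 10/5 = 2
  x̄ = (6.6, 2),  deviation x̄ - mu_0 = (6.6, 2) - (5, 4) = (1.6, -2).

Step 2 — sample covariance matrix, S[i,j] = (1/(n-1)) · Σ_k (x_{k,i} - mean_i) · (x_{k,j} - mean_j), divisor n-1 = 4:
  S[A,A] = ((2.4)·(2.4) + (1.4)·(1.4) + (-2.6)·(-2.6) + (-1.6)·(-1.6) + (0.4)·(0.4)) / 4 = 17.2/4 = 4.3
  S[A,B] = ((2.4)·(1) + (1.4)·(-1) + (-2.6)·(0) + (-1.6)·(1) + (0.4)·(-1)) / 4 = -1/4 = -0.25
  S[B,B] = ((1)·(1) + (-1)·(-1) + (0)·(0) + (1)·(1) + (-1)·(-1)) / 4 = 4/4 = 1
  S = [[4.3, -0.25],
 [-0.25, 1]].

Step 3 — invert S. det(S) = 4.3·1 - (-0.25)² = 4.2375.
  S^{-1} = (1/det) · [[d, -b], [-b, a]] = [[0.236, 0.059],
 [0.059, 1.0147]].

Step 4 — quadratic form (x̄ - mu_0)^T · S^{-1} · (x̄ - mu_0):
  S^{-1} · (x̄ - mu_0) = (0.2596, -1.9351),
  (x̄ - mu_0)^T · [...] = (1.6)·(0.2596) + (-2)·(-1.9351) = 4.2855.

Step 5 — scale by n: T² = 5 · 4.2855 = 21.4277.

T² ≈ 21.4277


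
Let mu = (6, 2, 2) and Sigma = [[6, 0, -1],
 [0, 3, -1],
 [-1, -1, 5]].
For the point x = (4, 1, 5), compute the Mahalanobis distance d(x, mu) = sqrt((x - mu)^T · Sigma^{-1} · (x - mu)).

Step 1 — centre the observation: (x - mu) = (-2, -1, 3).

Step 2 — invert Sigma (cofactor / det for 3×3, or solve directly):
  Sigma^{-1} = [[0.1728, 0.0123, 0.037],
 [0.0123, 0.358, 0.0741],
 [0.037, 0.0741, 0.2222]].

Step 3 — form the quadratic (x - mu)^T · Sigma^{-1} · (x - mu):
  Sigma^{-1} · (x - mu) = (-0.2469, -0.1605, 0.5185).
  (x - mu)^T · [Sigma^{-1} · (x - mu)] = (-2)·(-0.2469) + (-1)·(-0.1605) + (3)·(0.5185) = 2.2099.

Step 4 — take square root: d = √(2.2099) ≈ 1.4866.

d(x, mu) = √(2.2099) ≈ 1.4866


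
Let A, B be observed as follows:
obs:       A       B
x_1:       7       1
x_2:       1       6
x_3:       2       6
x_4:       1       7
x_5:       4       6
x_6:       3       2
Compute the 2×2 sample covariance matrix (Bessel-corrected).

Step 1 — column means:
  mean(A) = (7 + 1 + 2 + 1 + 4 + 3) / 6 = 18/6 = 3
  mean(B) = (1 + 6 + 6 + 7 + 6 + 2) / 6 = 28/6 = 4.6667

Step 2 — sample covariance S[i,j] = (1/(n-1)) · Σ_k (x_{k,i} - mean_i) · (x_{k,j} - mean_j), with n-1 = 5.
  S[A,A] = ((4)·(4) + (-2)·(-2) + (-1)·(-1) + (-2)·(-2) + (1)·(1) + (0)·(0)) / 5 = 26/5 = 5.2
  S[A,B] = ((4)·(-3.6667) + (-2)·(1.3333) + (-1)·(1.3333) + (-2)·(2.3333) + (1)·(1.3333) + (0)·(-2.6667)) / 5 = -22/5 = -4.4
  S[B,B] = ((-3.6667)·(-3.6667) + (1.3333)·(1.3333) + (1.3333)·(1.3333) + (2.3333)·(2.3333) + (1.3333)·(1.3333) + (-2.6667)·(-2.6667)) / 5 = 31.3333/5 = 6.2667

S is symmetric (S[j,i] = S[i,j]). Assembling:

S = [[5.2, -4.4],
 [-4.4, 6.2667]]


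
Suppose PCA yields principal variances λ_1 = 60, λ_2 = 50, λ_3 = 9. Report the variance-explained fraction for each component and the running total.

Step 1 — total variance = trace(Sigma) = Σ λ_i = 60 + 50 + 9 = 119.

Step 2 — fraction explained by component i = λ_i / Σ λ:
  PC1: 60/119 = 0.5042
  PC2: 50/119 = 0.4202
  PC3: 9/119 = 0.0756

Step 3 — cumulative fraction after k components = (λ_1 + ... + λ_k) / Σ λ:
  k = 1: 60/119 = 0.5042
  k = 2: (60 + 50)/119 = 110/119 = 0.9244
  k = 3: (60 + 50 + 9)/119 = 119/119 = 1

Summary (fraction, with percent):

explained: PC1 0.5042 (50.42%), PC2 0.4202 (42.02%), PC3 0.0756 (7.56%);  cumulative: 0.5042, 0.9244, 1


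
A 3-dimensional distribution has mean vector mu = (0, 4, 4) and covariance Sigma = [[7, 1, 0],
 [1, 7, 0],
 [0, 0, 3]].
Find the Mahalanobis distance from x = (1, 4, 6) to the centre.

Step 1 — centre the observation: (x - mu) = (1, 0, 2).

Step 2 — invert Sigma (cofactor / det for 3×3, or solve directly):
  Sigma^{-1} = [[0.1458, -0.0208, 0],
 [-0.0208, 0.1458, 0],
 [0, 0, 0.3333]].

Step 3 — form the quadratic (x - mu)^T · Sigma^{-1} · (x - mu):
  Sigma^{-1} · (x - mu) = (0.1458, -0.0208, 0.6667).
  (x - mu)^T · [Sigma^{-1} · (x - mu)] = (1)·(0.1458) + (0)·(-0.0208) + (2)·(0.6667) = 1.4792.

Step 4 — take square root: d = √(1.4792) ≈ 1.2162.

d(x, mu) = √(1.4792) ≈ 1.2162


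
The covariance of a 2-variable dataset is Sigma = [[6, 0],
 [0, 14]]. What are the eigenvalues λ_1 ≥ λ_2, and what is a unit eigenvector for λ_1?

Step 1 — characteristic polynomial of 2×2 Sigma:
  det(Sigma - λI) = λ² - trace · λ + det = 0.
  trace = 6 + 14 = 20, det = 6·14 - (0)² = 84.
Step 2 — discriminant:
  Δ = trace² - 4·det = 400 - 336 = 64.
Step 3 — eigenvalues:
  λ = (trace ± √Δ)/2 = (20 ± 8)/2,
  λ_1 = 14,  λ_2 = 6.

Step 4 — unit eigenvector for λ_1: Sigma is diagonal, so its eigenvectors are the coordinate axes. λ_1 = 14 is the diagonal entry on the second coordinate axis, hence
  v_1 = (0, 1) (||v_1|| = 1).

λ_1 = 14,  λ_2 = 6;  v_1 ≈ (0, 1)


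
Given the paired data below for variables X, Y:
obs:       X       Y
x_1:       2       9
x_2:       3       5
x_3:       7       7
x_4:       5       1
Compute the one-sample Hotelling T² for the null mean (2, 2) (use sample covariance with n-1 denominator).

Step 1 — sample mean vector:
  mean(X) = (2 + 3 + 7 + 5) / 4 = 17/4 = 4.25
  mean(Y) = (9 + 5 + 7 + 1) / 4 = 22/4 = 5.5
  x̄ = (4.25, 5.5),  deviation x̄ - mu_0 = (4.25, 5.5) - (2, 2) = (2.25, 3.5).

Step 2 — sample covariance matrix, S[i,j] = (1/(n-1)) · Σ_k (x_{k,i} - mean_i) · (x_{k,j} - mean_j), divisor n-1 = 3:
  S[X,X] = ((-2.25)·(-2.25) + (-1.25)·(-1.25) + (2.75)·(2.75) + (0.75)·(0.75)) / 3 = 14.75/3 = 4.9167
  S[X,Y] = ((-2.25)·(3.5) + (-1.25)·(-0.5) + (2.75)·(1.5) + (0.75)·(-4.5)) / 3 = -6.5/3 = -2.1667
  S[Y,Y] = ((3.5)·(3.5) + (-0.5)·(-0.5) + (1.5)·(1.5) + (-4.5)·(-4.5)) / 3 = 35/3 = 11.6667
  S = [[4.9167, -2.1667],
 [-2.1667, 11.6667]].

Step 3 — invert S. det(S) = 4.9167·11.6667 - (-2.1667)² = 52.6667.
  S^{-1} = (1/det) · [[d, -b], [-b, a]] = [[0.2215, 0.0411],
 [0.0411, 0.0934]].

Step 4 — quadratic form (x̄ - mu_0)^T · S^{-1} · (x̄ - mu_0):
  S^{-1} · (x̄ - mu_0) = (0.6424, 0.4193),
  (x̄ - mu_0)^T · [...] = (2.25)·(0.6424) + (3.5)·(0.4193) = 2.913.

Step 5 — scale by n: T² = 4 · 2.913 = 11.6519.

T² ≈ 11.6519


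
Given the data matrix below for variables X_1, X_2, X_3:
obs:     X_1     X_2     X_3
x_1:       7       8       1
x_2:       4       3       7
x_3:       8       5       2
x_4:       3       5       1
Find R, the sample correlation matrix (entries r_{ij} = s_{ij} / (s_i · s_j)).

Step 1 — column means:
  mean(X_1) = (7 + 4 + 8 + 3) / 4 = 22/4 = 5.5
  mean(X_2) = (8 + 3 + 5 + 5) / 4 = 21/4 = 5.25
  mean(X_3) = (1 + 7 + 2 + 1) / 4 = 11/4 = 2.75

Step 2 — sample variances and covariances s[i,j] = (1/(n-1)) · Σ_k (x_{k,i} - mean_i) · (x_{k,j} - mean_j), with n-1 = 3:
  s[X_1,X_1] = ((1.5)·(1.5) + (-1.5)·(-1.5) + (2.5)·(2.5) + (-2.5)·(-2.5)) / 3 = 17/3 = 5.6667
  s[X_1,X_2] = ((1.5)·(2.75) + (-1.5)·(-2.25) + (2.5)·(-0.25) + (-2.5)·(-0.25)) / 3 = 7.5/3 = 2.5
  s[X_1,X_3] = ((1.5)·(-1.75) + (-1.5)·(4.25) + (2.5)·(-0.75) + (-2.5)·(-1.75)) / 3 = -6.5/3 = -2.1667
  s[X_2,X_2] = ((2.75)·(2.75) + (-2.25)·(-2.25) + (-0.25)·(-0.25) + (-0.25)·(-0.25)) / 3 = 12.75/3 = 4.25
  s[X_2,X_3] = ((2.75)·(-1.75) + (-2.25)·(4.25) + (-0.25)·(-0.75) + (-0.25)·(-1.75)) / 3 = -13.75/3 = -4.5833
  s[X_3,X_3] = ((-1.75)·(-1.75) + (4.25)·(4.25) + (-0.75)·(-0.75) + (-1.75)·(-1.75)) / 3 = 24.75/3 = 8.25
  Sample standard deviations s_i = √(s[i,i]):
  s(X_1) = √(5.6667) = 2.3805
  s(X_2) = √(4.25) = 2.0616
  s(X_3) = √(8.25) = 2.8723

Step 3 — r_{ij} = s_{ij} / (s_i · s_j):
  r[X_1,X_1] = 1 (diagonal).
  r[X_1,X_2] = 2.5 / (2.3805 · 2.0616) = 2.5 / 4.9075 = 0.5094
  r[X_1,X_3] = -2.1667 / (2.3805 · 2.8723) = -2.1667 / 6.8374 = -0.3169
  r[X_2,X_2] = 1 (diagonal).
  r[X_2,X_3] = -4.5833 / (2.0616 · 2.8723) = -4.5833 / 5.9214 = -0.774
  r[X_3,X_3] = 1 (diagonal).

R is symmetric with unit diagonal. Assembling:

R = [[1, 0.5094, -0.3169],
 [0.5094, 1, -0.774],
 [-0.3169, -0.774, 1]]


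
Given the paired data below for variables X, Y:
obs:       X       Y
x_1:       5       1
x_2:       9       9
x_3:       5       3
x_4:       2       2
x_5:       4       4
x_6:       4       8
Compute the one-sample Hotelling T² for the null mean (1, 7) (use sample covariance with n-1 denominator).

Step 1 — sample mean vector:
  mean(X) = (5 + 9 + 5 + 2 + 4 + 4) / 6 = 29/6 = 4.8333
  mean(Y) = (1 + 9 + 3 + 2 + 4 + 8) / 6 = 27/6 = 4.5
  x̄ = (4.8333, 4.5),  deviation x̄ - mu_0 = (4.8333, 4.5) - (1, 7) = (3.8333, -2.5).

Step 2 — sample covariance matrix, S[i,j] = (1/(n-1)) · Σ_k (x_{k,i} - mean_i) · (x_{k,j} - mean_j), divisor n-1 = 5:
  S[X,X] = ((0.1667)·(0.1667) + (4.1667)·(4.1667) + (0.1667)·(0.1667) + (-2.8333)·(-2.8333) + (-0.8333)·(-0.8333) + (-0.8333)·(-0.8333)) / 5 = 26.8333/5 = 5.3667
  S[X,Y] = ((0.1667)·(-3.5) + (4.1667)·(4.5) + (0.1667)·(-1.5) + (-2.8333)·(-2.5) + (-0.8333)·(-0.5) + (-0.8333)·(3.5)) / 5 = 22.5/5 = 4.5
  S[Y,Y] = ((-3.5)·(-3.5) + (4.5)·(4.5) + (-1.5)·(-1.5) + (-2.5)·(-2.5) + (-0.5)·(-0.5) + (3.5)·(3.5)) / 5 = 53.5/5 = 10.7
  S = [[5.3667, 4.5],
 [4.5, 10.7]].

Step 3 — invert S. det(S) = 5.3667·10.7 - (4.5)² = 37.1733.
  S^{-1} = (1/det) · [[d, -b], [-b, a]] = [[0.2878, -0.1211],
 [-0.1211, 0.1444]].

Step 4 — quadratic form (x̄ - mu_0)^T · S^{-1} · (x̄ - mu_0):
  S^{-1} · (x̄ - mu_0) = (1.406, -0.825),
  (x̄ - mu_0)^T · [...] = (3.8333)·(1.406) + (-2.5)·(-0.825) = 7.4522.

Step 5 — scale by n: T² = 6 · 7.4522 = 44.7131.

T² ≈ 44.7131


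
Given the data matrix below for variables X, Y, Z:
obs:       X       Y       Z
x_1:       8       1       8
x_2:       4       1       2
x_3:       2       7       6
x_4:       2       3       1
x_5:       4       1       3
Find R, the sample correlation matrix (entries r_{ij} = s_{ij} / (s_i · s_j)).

Step 1 — column means:
  mean(X) = (8 + 4 + 2 + 2 + 4) / 5 = 20/5 = 4
  mean(Y) = (1 + 1 + 7 + 3 + 1) / 5 = 13/5 = 2.6
  mean(Z) = (8 + 2 + 6 + 1 + 3) / 5 = 20/5 = 4

Step 2 — sample variances and covariances s[i,j] = (1/(n-1)) · Σ_k (x_{k,i} - mean_i) · (x_{k,j} - mean_j), with n-1 = 4:
  s[X,X] = ((4)·(4) + (0)·(0) + (-2)·(-2) + (-2)·(-2) + (0)·(0)) / 4 = 24/4 = 6
  s[X,Y] = ((4)·(-1.6) + (0)·(-1.6) + (-2)·(4.4) + (-2)·(0.4) + (0)·(-1.6)) / 4 = -16/4 = -4
  s[X,Z] = ((4)·(4) + (0)·(-2) + (-2)·(2) + (-2)·(-3) + (0)·(-1)) / 4 = 18/4 = 4.5
  s[Y,Y] = ((-1.6)·(-1.6) + (-1.6)·(-1.6) + (4.4)·(4.4) + (0.4)·(0.4) + (-1.6)·(-1.6)) / 4 = 27.2/4 = 6.8
  s[Y,Z] = ((-1.6)·(4) + (-1.6)·(-2) + (4.4)·(2) + (0.4)·(-3) + (-1.6)·(-1)) / 4 = 6/4 = 1.5
  s[Z,Z] = ((4)·(4) + (-2)·(-2) + (2)·(2) + (-3)·(-3) + (-1)·(-1)) / 4 = 34/4 = 8.5
  Sample standard deviations s_i = √(s[i,i]):
  s(X) = √(6) = 2.4495
  s(Y) = √(6.8) = 2.6077
  s(Z) = √(8.5) = 2.9155

Step 3 — r_{ij} = s_{ij} / (s_i · s_j):
  r[X,X] = 1 (diagonal).
  r[X,Y] = -4 / (2.4495 · 2.6077) = -4 / 6.3875 = -0.6262
  r[X,Z] = 4.5 / (2.4495 · 2.9155) = 4.5 / 7.1414 = 0.6301
  r[Y,Y] = 1 (diagonal).
  r[Y,Z] = 1.5 / (2.6077 · 2.9155) = 1.5 / 7.6026 = 0.1973
  r[Z,Z] = 1 (diagonal).

R is symmetric with unit diagonal. Assembling:

R = [[1, -0.6262, 0.6301],
 [-0.6262, 1, 0.1973],
 [0.6301, 0.1973, 1]]


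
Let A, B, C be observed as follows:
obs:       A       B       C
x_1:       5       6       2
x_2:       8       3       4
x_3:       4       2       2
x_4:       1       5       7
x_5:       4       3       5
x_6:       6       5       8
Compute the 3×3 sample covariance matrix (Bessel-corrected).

Step 1 — column means:
  mean(A) = (5 + 8 + 4 + 1 + 4 + 6) / 6 = 28/6 = 4.6667
  mean(B) = (6 + 3 + 2 + 5 + 3 + 5) / 6 = 24/6 = 4
  mean(C) = (2 + 4 + 2 + 7 + 5 + 8) / 6 = 28/6 = 4.6667

Step 2 — sample covariance S[i,j] = (1/(n-1)) · Σ_k (x_{k,i} - mean_i) · (x_{k,j} - mean_j), with n-1 = 5.
  S[A,A] = ((0.3333)·(0.3333) + (3.3333)·(3.3333) + (-0.6667)·(-0.6667) + (-3.6667)·(-3.6667) + (-0.6667)·(-0.6667) + (1.3333)·(1.3333)) / 5 = 27.3333/5 = 5.4667
  S[A,B] = ((0.3333)·(2) + (3.3333)·(-1) + (-0.6667)·(-2) + (-3.6667)·(1) + (-0.6667)·(-1) + (1.3333)·(1)) / 5 = -3/5 = -0.6
  S[A,C] = ((0.3333)·(-2.6667) + (3.3333)·(-0.6667) + (-0.6667)·(-2.6667) + (-3.6667)·(2.3333) + (-0.6667)·(0.3333) + (1.3333)·(3.3333)) / 5 = -5.6667/5 = -1.1333
  S[B,B] = ((2)·(2) + (-1)·(-1) + (-2)·(-2) + (1)·(1) + (-1)·(-1) + (1)·(1)) / 5 = 12/5 = 2.4
  S[B,C] = ((2)·(-2.6667) + (-1)·(-0.6667) + (-2)·(-2.6667) + (1)·(2.3333) + (-1)·(0.3333) + (1)·(3.3333)) / 5 = 6/5 = 1.2
  S[C,C] = ((-2.6667)·(-2.6667) + (-0.6667)·(-0.6667) + (-2.6667)·(-2.6667) + (2.3333)·(2.3333) + (0.3333)·(0.3333) + (3.3333)·(3.3333)) / 5 = 31.3333/5 = 6.2667

S is symmetric (S[j,i] = S[i,j]). Assembling:

S = [[5.4667, -0.6, -1.1333],
 [-0.6, 2.4, 1.2],
 [-1.1333, 1.2, 6.2667]]


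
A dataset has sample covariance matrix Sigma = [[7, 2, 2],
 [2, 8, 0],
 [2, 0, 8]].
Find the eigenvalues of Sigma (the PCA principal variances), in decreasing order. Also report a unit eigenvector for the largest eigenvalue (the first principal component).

Step 1 — characteristic polynomial p(λ) = det(λI - Sigma) = λ³ - tr·λ² + c_1·λ - det, where tr = trace, c_1 = sum of the principal 2×2 minors, det = det(Sigma):
  tr = 7 + 8 + 8 = 23,
  c_1 = (7·8 - (2)²) + (7·8 - (2)²) + (8·8 - (0)²) = 52 + 52 + 64 = 168,
  det = 7·(8·8 - (0)²) - (2)·((2)·8 - (0)·(2)) + (2)·((2)·(0) - 8·(2)) = 7·(64) - (2)·(16) + (2)·(-16) = 384.
  So p(λ) = λ³ - 23λ² + 168λ - 384.
Step 2 — look for an integer root (rational root theorem: any rational root is an integer divisor of 384). Testing λ = 8:
  p(8) = 512 - 1472 + 1344 - 384 = 0  ✓
  Dividing out (λ - 8): p(λ) = (λ - 8)(λ² - 15λ + 48).
Step 3 — remaining eigenvalues from the quadratic λ² - 15λ + 48 = 0:
  Δ = 15² - 4·48 = 225 - 192 = 33,  λ = (15 ± √33)/2 = (15 ± 5.7446)/2 ≈ 10.3723 or 4.6277.
  Sorted: λ_1 = 10.3723,  λ_2 = 8,  λ_3 = 4.6277  (check: sum = 23 = tr ✓).

Step 4 — unit eigenvector for λ_1 ≈ 10.3723: v spans the null space of (Sigma - λ_1 I), whose rows are
  r_1 = (-3.3723, 2, 2),  r_2 = (2, -2.3723, 0),  r_3 = (2, 0, -2.3723).
  v is orthogonal to every row, so take v ∝ r_1 × r_2 = ((2)·(0) - (2)·(-2.3723), (2)·(2) - (-3.3723)·(0), (-3.3723)·(-2.3723) - (2)·(2)) ≈ (4.7446, 4, 4).
  Let u = (4.7446, 4, 4).
  ||u|| = √((4.7446)² + (4)² + (4)²) = √(54.5109) ≈ 7.3831,  v_1 = u/||u|| ≈ (0.6426, 0.5418, 0.5418) (||v_1|| = 1).

λ_1 = 10.3723,  λ_2 = 8,  λ_3 = 4.6277;  v_1 ≈ (0.6426, 0.5418, 0.5418)


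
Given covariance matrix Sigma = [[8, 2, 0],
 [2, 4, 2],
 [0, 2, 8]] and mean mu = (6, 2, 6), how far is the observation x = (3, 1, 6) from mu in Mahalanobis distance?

Step 1 — centre the observation: (x - mu) = (-3, -1, 0).

Step 2 — invert Sigma (cofactor / det for 3×3, or solve directly):
  Sigma^{-1} = [[0.1458, -0.0833, 0.0208],
 [-0.0833, 0.3333, -0.0833],
 [0.0208, -0.0833, 0.1458]].

Step 3 — form the quadratic (x - mu)^T · Sigma^{-1} · (x - mu):
  Sigma^{-1} · (x - mu) = (-0.3542, -0.0833, 0.0208).
  (x - mu)^T · [Sigma^{-1} · (x - mu)] = (-3)·(-0.3542) + (-1)·(-0.0833) + (0)·(0.0208) = 1.1458.

Step 4 — take square root: d = √(1.1458) ≈ 1.0704.

d(x, mu) = √(1.1458) ≈ 1.0704


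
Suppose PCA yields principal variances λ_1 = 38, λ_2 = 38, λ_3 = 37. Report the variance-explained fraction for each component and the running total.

Step 1 — total variance = trace(Sigma) = Σ λ_i = 38 + 38 + 37 = 113.

Step 2 — fraction explained by component i = λ_i / Σ λ:
  PC1: 38/113 = 0.3363
  PC2: 38/113 = 0.3363
  PC3: 37/113 = 0.3274

Step 3 — cumulative fraction after k components = (λ_1 + ... + λ_k) / Σ λ:
  k = 1: 38/113 = 0.3363
  k = 2: (38 + 38)/113 = 76/113 = 0.6726
  k = 3: (38 + 38 + 37)/113 = 113/113 = 1

Summary (fraction, with percent):

explained: PC1 0.3363 (33.63%), PC2 0.3363 (33.63%), PC3 0.3274 (32.74%);  cumulative: 0.3363, 0.6726, 1


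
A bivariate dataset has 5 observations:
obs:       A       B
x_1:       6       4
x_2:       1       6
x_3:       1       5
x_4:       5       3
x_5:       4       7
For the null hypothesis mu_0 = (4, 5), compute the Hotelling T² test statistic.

Step 1 — sample mean vector:
  mean(A) = (6 + 1 + 1 + 5 + 4) / 5 = 17/5 = 3.4
  mean(B) = (4 + 6 + 5 + 3 + 7) / 5 = 25/5 = 5
  x̄ = (3.4, 5),  deviation x̄ - mu_0 = (3.4, 5) - (4, 5) = (-0.6, 0).

Step 2 — sample covariance matrix, S[i,j] = (1/(n-1)) · Σ_k (x_{k,i} - mean_i) · (x_{k,j} - mean_j), divisor n-1 = 4:
  S[A,A] = ((2.6)·(2.6) + (-2.4)·(-2.4) + (-2.4)·(-2.4) + (1.6)·(1.6) + (0.6)·(0.6)) / 4 = 21.2/4 = 5.3
  S[A,B] = ((2.6)·(-1) + (-2.4)·(1) + (-2.4)·(0) + (1.6)·(-2) + (0.6)·(2)) / 4 = -7/4 = -1.75
  S[B,B] = ((-1)·(-1) + (1)·(1) + (0)·(0) + (-2)·(-2) + (2)·(2)) / 4 = 10/4 = 2.5
  S = [[5.3, -1.75],
 [-1.75, 2.5]].

Step 3 — invert S. det(S) = 5.3·2.5 - (-1.75)² = 10.1875.
  S^{-1} = (1/det) · [[d, -b], [-b, a]] = [[0.2454, 0.1718],
 [0.1718, 0.5202]].

Step 4 — quadratic form (x̄ - mu_0)^T · S^{-1} · (x̄ - mu_0):
  S^{-1} · (x̄ - mu_0) = (-0.1472, -0.1031),
  (x̄ - mu_0)^T · [...] = (-0.6)·(-0.1472) + (0)·(-0.1031) = 0.0883.

Step 5 — scale by n: T² = 5 · 0.0883 = 0.4417.

T² ≈ 0.4417
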